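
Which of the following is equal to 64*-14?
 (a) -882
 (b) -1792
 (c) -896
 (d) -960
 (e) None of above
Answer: c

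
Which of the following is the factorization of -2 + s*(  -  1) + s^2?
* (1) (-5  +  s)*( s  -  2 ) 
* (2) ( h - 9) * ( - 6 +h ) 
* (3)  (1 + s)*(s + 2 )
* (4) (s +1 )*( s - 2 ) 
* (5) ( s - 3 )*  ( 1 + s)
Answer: 4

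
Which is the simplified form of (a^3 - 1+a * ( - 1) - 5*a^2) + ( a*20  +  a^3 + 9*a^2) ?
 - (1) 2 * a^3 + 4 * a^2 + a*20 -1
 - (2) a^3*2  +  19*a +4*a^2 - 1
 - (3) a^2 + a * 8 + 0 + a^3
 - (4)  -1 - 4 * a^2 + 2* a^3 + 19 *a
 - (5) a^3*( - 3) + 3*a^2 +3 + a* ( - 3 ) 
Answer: 2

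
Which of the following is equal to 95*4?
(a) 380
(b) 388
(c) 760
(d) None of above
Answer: a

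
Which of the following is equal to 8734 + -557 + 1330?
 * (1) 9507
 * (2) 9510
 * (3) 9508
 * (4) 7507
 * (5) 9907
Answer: 1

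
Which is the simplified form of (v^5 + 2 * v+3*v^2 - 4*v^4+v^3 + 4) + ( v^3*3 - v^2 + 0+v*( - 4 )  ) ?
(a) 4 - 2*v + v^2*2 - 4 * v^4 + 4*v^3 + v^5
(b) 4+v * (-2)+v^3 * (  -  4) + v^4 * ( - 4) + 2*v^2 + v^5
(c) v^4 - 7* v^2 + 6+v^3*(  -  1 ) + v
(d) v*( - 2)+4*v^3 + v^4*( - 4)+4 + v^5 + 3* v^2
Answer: a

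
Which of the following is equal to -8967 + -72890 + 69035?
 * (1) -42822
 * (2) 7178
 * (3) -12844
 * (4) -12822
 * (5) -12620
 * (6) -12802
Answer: 4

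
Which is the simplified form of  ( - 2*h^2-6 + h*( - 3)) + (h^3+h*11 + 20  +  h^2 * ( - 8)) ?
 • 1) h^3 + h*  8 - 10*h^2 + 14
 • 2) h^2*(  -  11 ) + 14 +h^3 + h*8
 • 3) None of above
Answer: 1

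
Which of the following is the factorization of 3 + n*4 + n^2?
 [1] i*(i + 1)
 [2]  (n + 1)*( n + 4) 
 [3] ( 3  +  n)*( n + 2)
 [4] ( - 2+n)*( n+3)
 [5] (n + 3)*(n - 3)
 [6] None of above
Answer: 6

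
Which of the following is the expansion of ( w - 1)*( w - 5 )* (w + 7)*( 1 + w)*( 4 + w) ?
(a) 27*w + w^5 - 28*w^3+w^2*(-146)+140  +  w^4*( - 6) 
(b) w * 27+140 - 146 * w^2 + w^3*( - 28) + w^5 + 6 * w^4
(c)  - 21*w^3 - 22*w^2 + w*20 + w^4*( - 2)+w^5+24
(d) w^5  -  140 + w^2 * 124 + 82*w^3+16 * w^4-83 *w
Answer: b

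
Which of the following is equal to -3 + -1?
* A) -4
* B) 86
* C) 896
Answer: A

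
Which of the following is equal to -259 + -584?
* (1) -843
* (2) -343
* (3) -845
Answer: 1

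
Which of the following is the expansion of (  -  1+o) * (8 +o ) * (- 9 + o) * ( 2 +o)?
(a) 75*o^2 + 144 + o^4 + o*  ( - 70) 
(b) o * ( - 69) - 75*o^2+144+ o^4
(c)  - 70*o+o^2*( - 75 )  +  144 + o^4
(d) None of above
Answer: c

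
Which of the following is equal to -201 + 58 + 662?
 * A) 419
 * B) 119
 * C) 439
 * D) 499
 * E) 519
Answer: E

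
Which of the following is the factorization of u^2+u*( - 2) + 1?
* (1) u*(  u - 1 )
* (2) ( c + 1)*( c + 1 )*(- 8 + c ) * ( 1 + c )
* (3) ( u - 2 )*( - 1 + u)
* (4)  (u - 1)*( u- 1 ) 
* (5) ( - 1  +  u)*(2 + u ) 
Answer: 4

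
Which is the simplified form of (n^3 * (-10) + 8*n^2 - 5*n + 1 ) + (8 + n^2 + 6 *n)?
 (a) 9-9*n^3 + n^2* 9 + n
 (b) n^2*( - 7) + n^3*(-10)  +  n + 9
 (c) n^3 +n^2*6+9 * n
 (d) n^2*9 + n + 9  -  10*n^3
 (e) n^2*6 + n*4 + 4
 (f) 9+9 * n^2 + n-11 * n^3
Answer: d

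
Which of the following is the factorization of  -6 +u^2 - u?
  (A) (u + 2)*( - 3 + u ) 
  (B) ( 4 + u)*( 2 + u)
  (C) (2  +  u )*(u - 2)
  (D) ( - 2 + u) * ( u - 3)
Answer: A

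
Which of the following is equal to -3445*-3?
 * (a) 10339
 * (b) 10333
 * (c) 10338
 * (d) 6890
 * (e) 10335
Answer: e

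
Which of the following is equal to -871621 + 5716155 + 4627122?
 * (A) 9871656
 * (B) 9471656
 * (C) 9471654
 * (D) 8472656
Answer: B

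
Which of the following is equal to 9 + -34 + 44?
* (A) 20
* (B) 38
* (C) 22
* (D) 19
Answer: D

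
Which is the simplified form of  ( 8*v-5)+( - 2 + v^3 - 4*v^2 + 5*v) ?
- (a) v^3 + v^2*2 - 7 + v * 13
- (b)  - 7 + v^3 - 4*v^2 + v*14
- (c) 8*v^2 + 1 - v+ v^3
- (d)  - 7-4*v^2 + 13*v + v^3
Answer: d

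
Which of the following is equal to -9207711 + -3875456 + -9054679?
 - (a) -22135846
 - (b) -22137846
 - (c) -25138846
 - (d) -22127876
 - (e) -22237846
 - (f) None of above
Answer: b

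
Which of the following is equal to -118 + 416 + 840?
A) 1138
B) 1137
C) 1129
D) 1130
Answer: A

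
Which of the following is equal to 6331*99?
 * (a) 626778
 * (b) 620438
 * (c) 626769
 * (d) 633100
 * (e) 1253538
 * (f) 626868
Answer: c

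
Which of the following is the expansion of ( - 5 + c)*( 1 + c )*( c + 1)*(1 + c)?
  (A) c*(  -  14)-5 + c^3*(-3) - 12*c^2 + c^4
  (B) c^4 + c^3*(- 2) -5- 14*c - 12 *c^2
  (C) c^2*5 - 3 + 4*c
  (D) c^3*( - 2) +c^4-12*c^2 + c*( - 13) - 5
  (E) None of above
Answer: B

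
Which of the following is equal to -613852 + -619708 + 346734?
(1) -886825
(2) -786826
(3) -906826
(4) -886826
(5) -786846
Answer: 4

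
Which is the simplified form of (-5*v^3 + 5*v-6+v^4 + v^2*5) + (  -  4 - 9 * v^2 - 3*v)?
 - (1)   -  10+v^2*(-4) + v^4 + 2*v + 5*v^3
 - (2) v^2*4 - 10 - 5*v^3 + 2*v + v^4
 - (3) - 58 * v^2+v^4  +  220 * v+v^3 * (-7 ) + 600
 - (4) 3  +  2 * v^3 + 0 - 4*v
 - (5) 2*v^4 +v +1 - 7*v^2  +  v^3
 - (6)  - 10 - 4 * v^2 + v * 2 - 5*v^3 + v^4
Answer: 6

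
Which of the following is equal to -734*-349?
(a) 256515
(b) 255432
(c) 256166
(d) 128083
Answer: c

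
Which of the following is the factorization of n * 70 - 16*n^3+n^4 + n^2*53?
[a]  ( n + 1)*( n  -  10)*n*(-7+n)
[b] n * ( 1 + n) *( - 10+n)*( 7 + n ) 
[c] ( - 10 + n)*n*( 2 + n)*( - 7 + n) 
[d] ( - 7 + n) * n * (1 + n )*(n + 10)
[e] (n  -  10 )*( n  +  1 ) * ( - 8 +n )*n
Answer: a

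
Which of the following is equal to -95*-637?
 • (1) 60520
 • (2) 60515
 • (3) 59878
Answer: 2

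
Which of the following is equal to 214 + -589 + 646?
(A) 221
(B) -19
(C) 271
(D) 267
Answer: C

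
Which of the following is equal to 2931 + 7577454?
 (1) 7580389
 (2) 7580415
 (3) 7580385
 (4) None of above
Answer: 3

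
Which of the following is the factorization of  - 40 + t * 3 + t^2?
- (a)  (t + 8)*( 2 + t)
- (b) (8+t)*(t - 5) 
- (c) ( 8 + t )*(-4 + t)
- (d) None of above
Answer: b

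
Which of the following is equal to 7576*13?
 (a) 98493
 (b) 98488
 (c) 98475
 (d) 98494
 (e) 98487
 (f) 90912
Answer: b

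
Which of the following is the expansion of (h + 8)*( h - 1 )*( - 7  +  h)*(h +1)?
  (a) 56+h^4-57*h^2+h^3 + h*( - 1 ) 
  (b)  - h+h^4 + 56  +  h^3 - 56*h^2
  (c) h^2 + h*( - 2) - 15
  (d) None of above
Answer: a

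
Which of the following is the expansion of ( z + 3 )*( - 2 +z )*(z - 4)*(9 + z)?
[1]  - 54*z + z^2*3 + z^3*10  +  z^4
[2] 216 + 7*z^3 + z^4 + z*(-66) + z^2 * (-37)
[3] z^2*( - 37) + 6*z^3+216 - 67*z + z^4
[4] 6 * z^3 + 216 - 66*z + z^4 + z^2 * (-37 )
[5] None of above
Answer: 4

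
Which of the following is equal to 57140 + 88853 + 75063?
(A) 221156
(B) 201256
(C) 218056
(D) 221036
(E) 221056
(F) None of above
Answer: E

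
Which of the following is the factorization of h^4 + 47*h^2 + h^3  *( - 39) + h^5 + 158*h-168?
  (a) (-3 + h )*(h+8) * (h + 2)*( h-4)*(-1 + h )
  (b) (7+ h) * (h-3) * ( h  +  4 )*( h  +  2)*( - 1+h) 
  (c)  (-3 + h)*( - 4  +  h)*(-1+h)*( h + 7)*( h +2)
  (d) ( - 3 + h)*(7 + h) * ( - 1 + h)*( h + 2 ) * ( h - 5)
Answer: c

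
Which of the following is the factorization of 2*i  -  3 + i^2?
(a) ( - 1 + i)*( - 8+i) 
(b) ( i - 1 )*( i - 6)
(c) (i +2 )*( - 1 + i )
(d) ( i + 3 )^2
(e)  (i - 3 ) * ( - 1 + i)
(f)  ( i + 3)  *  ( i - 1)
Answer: f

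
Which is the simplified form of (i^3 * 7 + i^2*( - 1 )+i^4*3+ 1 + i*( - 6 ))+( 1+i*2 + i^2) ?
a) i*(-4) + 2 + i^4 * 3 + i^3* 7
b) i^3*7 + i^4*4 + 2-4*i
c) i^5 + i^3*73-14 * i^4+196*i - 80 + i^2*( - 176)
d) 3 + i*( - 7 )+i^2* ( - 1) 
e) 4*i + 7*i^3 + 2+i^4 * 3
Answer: a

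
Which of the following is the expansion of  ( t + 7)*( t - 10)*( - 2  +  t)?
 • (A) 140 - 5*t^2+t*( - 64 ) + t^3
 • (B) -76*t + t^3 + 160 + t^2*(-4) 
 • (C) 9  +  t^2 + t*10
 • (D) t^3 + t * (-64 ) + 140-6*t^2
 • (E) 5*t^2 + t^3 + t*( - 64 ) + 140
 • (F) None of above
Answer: A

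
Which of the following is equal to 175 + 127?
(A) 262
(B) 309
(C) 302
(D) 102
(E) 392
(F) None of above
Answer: C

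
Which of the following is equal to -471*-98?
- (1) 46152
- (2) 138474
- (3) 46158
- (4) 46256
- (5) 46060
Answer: 3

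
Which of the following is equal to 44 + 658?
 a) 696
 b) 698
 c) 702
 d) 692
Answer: c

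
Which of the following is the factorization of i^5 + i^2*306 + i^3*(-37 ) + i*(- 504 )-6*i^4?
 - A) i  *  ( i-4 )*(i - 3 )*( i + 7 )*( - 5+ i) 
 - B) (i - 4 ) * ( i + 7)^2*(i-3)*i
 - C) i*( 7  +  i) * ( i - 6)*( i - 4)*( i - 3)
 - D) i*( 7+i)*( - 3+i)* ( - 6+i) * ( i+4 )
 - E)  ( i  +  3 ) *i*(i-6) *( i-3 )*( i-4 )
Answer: C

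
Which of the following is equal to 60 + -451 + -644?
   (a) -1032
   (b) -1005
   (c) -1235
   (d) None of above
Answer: d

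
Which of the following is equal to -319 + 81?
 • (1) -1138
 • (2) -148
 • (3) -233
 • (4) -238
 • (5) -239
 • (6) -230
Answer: 4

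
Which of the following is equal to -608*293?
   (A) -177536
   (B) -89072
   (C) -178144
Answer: C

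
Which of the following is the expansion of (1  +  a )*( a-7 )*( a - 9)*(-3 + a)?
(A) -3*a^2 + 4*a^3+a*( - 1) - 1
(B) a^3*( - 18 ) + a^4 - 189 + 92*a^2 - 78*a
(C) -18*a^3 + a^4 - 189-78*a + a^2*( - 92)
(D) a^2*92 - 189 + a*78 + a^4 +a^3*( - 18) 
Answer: B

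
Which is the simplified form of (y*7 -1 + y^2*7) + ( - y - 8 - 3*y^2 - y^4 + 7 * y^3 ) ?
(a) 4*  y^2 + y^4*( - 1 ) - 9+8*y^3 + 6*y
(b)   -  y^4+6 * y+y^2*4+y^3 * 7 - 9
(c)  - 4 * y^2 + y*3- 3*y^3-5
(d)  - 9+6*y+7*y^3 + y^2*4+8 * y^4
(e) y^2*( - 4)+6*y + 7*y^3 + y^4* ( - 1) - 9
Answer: b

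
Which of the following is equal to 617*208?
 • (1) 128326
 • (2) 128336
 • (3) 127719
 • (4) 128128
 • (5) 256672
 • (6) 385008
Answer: 2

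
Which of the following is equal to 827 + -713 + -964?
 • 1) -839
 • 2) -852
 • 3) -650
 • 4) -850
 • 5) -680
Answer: 4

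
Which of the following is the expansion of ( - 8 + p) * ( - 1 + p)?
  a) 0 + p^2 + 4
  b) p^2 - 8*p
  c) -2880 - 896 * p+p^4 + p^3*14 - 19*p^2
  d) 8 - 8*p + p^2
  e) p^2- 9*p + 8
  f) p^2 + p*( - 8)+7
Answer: e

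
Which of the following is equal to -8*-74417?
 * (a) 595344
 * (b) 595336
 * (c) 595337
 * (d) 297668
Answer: b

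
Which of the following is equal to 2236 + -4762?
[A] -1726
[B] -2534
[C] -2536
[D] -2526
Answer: D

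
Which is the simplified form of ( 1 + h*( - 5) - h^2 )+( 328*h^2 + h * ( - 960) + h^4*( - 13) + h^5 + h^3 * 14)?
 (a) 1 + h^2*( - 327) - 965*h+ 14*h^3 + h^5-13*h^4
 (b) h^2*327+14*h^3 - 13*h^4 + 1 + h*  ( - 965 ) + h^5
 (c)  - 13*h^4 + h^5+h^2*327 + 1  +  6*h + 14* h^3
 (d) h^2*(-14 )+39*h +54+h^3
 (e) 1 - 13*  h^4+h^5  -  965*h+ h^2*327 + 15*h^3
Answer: b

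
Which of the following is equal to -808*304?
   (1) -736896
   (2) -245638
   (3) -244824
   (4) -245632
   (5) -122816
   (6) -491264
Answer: 4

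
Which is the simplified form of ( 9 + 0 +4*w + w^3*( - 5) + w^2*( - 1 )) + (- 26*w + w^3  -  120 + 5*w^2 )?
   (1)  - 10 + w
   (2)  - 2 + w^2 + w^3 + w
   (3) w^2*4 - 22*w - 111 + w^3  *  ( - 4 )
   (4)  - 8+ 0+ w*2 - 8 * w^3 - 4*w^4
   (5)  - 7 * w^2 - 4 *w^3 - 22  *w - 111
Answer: 3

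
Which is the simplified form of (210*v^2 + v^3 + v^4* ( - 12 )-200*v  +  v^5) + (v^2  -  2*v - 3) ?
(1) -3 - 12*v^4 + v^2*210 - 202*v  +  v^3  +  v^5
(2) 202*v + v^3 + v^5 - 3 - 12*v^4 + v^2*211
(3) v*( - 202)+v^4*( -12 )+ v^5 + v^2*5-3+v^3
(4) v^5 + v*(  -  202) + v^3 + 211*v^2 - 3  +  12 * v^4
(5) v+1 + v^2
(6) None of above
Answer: 6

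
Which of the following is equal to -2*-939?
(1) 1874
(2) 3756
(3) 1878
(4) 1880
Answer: 3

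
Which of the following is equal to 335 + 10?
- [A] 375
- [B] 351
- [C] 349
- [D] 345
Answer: D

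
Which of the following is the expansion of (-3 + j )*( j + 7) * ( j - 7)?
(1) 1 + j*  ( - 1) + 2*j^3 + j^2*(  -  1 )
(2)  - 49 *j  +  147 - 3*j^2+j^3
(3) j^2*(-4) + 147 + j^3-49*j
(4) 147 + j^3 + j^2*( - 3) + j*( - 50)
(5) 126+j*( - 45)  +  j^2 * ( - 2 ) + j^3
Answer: 2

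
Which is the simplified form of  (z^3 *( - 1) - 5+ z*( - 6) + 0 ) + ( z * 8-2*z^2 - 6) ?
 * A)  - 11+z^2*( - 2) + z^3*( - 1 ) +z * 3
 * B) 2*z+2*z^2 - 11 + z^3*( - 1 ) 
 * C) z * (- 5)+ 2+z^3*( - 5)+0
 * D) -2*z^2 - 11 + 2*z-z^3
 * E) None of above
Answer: D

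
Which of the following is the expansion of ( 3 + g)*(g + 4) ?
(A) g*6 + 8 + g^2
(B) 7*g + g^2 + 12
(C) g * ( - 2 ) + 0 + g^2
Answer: B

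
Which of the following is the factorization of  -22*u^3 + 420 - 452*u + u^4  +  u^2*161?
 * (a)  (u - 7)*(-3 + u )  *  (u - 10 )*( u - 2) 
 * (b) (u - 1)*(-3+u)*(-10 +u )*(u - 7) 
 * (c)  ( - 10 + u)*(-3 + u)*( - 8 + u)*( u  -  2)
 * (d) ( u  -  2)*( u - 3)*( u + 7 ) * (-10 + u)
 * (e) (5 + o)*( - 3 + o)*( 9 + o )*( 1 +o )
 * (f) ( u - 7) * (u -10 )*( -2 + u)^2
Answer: a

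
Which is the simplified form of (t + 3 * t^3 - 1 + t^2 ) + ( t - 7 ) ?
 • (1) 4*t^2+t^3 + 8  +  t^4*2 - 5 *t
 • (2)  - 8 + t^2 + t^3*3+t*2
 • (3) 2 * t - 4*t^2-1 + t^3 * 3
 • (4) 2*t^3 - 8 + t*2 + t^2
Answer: 2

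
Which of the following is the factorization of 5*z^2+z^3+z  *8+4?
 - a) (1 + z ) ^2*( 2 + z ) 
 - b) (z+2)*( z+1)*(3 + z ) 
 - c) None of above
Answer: c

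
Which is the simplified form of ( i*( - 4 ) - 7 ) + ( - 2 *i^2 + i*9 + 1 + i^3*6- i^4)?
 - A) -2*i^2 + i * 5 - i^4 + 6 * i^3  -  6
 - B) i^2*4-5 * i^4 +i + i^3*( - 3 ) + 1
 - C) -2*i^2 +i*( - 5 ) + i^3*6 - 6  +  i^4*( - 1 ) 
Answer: A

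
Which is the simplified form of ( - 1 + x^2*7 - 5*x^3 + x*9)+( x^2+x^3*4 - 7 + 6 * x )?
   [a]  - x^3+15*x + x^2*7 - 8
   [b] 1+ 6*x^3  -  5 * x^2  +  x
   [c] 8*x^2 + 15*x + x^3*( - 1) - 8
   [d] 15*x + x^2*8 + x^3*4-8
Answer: c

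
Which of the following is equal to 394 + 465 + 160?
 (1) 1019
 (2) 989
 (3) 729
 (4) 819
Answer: 1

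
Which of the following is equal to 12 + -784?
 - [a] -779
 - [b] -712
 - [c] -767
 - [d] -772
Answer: d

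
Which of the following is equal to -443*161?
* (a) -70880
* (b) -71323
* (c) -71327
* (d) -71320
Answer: b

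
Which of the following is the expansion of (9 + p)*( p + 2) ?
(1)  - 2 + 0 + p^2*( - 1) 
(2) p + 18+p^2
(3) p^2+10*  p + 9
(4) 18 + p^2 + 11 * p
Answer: 4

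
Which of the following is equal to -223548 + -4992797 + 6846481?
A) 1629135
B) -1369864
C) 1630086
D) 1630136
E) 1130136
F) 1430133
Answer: D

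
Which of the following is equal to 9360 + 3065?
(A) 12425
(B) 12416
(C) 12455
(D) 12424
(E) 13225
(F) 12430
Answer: A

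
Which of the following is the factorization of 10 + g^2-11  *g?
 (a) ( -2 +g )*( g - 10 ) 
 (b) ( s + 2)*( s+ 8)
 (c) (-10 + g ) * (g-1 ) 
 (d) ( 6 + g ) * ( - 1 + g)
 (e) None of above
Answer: c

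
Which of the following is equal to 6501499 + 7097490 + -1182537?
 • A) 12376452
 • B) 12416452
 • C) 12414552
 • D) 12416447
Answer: B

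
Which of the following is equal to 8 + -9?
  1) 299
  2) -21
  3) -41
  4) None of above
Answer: 4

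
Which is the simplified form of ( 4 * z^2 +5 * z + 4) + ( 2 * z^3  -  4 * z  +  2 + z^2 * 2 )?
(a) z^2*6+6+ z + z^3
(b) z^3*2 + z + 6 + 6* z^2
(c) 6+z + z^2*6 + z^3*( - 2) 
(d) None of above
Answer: b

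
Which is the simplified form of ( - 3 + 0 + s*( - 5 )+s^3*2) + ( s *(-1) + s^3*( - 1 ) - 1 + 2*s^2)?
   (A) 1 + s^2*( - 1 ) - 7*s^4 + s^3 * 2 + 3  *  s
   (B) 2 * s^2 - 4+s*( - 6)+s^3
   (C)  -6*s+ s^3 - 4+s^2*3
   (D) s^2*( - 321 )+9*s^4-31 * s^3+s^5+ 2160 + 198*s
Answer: B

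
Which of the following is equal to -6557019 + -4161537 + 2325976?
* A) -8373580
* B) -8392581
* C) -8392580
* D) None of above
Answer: C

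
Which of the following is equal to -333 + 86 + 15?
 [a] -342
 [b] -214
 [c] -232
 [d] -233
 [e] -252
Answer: c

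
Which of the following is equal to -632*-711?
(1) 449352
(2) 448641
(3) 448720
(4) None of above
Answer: 1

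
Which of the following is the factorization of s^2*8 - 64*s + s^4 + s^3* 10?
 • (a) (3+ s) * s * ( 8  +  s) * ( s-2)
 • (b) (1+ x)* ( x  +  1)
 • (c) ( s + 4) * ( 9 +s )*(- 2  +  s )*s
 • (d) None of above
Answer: d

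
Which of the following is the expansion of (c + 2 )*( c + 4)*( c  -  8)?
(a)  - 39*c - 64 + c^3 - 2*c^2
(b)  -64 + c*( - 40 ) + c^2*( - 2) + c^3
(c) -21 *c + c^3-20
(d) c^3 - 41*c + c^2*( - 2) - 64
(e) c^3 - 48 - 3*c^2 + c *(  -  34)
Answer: b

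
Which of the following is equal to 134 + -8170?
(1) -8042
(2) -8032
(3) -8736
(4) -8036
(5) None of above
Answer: 4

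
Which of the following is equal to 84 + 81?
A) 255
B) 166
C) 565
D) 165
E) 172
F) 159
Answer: D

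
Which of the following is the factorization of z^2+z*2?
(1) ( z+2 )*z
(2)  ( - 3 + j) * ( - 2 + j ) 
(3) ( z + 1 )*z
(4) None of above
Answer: 1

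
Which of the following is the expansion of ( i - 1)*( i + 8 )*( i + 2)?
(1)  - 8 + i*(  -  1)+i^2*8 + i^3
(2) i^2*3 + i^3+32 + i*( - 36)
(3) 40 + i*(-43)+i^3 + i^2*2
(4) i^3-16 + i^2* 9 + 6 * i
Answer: 4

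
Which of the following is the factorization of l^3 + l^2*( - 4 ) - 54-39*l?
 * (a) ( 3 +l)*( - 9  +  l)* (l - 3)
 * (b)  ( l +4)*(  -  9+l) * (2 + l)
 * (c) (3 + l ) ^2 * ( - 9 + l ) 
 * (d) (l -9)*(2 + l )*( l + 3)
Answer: d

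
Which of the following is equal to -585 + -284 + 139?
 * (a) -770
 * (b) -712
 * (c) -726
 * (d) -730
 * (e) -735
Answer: d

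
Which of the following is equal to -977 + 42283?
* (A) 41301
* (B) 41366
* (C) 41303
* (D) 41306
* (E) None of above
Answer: D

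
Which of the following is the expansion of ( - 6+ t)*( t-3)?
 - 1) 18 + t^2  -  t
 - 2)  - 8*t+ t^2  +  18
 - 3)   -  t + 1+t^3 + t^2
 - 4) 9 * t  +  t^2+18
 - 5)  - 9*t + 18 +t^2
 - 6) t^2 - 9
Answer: 5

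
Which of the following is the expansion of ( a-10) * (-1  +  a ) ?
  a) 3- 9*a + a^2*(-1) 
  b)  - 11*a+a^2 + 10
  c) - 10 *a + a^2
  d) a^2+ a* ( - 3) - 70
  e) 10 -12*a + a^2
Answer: b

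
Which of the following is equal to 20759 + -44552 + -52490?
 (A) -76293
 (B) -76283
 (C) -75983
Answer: B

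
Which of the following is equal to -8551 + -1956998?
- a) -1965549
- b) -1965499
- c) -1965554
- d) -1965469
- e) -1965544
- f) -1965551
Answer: a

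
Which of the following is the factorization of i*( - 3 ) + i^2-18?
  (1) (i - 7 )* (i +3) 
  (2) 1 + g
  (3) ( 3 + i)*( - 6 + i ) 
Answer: 3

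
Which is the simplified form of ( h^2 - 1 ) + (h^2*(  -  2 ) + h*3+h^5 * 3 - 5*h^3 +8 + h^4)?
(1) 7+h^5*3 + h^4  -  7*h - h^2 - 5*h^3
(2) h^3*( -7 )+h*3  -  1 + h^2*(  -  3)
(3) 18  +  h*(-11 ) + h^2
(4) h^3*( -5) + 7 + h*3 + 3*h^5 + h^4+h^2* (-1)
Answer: 4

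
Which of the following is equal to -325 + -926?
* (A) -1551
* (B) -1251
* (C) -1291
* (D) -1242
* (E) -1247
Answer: B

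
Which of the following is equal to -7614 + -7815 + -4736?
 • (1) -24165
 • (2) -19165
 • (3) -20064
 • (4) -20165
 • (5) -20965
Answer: 4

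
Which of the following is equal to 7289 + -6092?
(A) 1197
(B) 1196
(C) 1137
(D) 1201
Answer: A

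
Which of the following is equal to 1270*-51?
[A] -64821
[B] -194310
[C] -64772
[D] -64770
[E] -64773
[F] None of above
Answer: D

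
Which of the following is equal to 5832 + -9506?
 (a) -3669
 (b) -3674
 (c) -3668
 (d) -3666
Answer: b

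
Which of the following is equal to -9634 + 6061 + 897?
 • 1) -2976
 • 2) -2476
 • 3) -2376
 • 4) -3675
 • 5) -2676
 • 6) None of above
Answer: 5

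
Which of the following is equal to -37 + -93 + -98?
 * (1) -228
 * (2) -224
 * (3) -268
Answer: 1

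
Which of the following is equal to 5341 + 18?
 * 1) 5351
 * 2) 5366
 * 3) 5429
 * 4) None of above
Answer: 4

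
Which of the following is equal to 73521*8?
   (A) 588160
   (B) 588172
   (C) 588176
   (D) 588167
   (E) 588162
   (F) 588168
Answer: F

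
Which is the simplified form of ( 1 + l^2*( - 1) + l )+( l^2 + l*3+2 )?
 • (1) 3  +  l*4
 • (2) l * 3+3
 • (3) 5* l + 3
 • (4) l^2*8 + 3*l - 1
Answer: 1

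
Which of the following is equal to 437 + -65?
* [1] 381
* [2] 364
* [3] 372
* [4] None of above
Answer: 3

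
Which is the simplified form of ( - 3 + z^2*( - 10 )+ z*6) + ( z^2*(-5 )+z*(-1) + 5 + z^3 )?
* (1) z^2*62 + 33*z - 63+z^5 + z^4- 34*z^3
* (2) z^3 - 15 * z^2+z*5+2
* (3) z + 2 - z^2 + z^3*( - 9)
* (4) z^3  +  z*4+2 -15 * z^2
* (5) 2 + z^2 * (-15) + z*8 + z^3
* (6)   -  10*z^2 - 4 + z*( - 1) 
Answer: 2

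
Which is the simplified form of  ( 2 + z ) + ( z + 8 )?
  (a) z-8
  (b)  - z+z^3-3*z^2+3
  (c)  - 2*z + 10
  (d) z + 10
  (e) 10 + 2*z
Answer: e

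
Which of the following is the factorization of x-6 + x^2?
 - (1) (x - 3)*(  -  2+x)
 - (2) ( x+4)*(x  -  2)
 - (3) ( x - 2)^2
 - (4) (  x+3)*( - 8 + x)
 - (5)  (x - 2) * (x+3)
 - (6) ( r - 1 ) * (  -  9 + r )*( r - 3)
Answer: 5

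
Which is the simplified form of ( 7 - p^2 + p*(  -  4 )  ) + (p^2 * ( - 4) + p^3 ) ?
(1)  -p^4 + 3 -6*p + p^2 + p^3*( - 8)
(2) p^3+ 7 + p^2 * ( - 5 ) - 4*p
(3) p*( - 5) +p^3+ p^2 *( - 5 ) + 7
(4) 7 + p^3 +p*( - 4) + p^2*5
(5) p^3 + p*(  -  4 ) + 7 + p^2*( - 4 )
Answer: 2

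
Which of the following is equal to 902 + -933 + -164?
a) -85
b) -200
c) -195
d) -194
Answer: c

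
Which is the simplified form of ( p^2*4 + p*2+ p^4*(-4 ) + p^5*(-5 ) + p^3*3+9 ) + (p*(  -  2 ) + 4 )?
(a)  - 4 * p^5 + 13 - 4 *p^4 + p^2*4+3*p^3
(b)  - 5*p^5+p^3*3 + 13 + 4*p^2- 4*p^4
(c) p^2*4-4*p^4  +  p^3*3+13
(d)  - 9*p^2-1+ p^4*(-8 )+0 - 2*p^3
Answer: b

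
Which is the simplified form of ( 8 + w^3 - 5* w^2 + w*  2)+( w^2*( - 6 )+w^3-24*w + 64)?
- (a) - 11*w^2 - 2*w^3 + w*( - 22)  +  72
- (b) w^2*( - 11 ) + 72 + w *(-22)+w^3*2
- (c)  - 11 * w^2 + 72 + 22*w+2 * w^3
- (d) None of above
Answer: b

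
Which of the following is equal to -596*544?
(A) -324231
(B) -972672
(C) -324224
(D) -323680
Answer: C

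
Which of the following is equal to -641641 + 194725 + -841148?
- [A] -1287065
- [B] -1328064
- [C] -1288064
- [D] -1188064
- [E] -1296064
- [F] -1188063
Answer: C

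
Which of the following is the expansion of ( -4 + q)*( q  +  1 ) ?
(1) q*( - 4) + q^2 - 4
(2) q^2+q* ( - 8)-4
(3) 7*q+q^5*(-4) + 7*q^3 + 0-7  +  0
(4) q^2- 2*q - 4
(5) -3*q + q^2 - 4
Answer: 5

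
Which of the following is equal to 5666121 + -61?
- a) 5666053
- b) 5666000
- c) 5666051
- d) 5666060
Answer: d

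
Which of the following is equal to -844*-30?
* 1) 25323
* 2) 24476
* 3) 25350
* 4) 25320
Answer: 4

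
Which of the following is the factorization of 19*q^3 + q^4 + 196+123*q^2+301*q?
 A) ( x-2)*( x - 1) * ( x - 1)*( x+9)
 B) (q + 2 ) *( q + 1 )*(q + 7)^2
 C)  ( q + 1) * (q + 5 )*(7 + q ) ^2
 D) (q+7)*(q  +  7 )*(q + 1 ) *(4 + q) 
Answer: D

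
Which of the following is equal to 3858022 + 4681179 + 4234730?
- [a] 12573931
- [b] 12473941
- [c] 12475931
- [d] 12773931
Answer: d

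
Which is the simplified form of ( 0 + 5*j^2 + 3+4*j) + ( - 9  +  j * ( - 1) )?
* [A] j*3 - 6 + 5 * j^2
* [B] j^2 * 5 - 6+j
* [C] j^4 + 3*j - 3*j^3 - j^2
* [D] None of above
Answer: A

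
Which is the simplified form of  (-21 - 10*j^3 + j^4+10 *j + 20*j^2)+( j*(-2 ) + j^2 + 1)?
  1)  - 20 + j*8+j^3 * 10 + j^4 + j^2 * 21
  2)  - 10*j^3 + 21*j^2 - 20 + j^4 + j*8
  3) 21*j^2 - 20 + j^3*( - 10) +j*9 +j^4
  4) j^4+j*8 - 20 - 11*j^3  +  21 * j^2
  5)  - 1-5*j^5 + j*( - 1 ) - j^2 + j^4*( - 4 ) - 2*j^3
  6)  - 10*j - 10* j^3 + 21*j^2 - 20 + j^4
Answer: 2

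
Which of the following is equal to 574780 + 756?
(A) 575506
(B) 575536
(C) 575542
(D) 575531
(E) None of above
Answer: B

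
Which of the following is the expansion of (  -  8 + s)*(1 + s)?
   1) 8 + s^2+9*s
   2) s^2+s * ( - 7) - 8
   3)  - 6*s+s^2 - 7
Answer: 2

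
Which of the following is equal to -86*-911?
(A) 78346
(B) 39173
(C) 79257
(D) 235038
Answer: A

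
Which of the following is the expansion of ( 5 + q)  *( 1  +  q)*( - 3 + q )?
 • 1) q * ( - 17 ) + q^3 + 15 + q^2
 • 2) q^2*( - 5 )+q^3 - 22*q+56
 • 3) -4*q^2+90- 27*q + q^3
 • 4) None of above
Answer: 4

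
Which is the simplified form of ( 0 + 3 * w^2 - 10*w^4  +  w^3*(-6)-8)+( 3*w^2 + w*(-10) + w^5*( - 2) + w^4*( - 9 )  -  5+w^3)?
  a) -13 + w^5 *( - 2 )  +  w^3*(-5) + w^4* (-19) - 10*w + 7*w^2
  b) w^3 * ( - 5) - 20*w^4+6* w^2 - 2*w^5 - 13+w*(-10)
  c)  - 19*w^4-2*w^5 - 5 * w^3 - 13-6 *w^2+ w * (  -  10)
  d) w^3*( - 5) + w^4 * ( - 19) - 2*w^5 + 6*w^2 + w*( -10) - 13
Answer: d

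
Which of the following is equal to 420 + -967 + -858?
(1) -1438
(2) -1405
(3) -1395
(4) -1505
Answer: 2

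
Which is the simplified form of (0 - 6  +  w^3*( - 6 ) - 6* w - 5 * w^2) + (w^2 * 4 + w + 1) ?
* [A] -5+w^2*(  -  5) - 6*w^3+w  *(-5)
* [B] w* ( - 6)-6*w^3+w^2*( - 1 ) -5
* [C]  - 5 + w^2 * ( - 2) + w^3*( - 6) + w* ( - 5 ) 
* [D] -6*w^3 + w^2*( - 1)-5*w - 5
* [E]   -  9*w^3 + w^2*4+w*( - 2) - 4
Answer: D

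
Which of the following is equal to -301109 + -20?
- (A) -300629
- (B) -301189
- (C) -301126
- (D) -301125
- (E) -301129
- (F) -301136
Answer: E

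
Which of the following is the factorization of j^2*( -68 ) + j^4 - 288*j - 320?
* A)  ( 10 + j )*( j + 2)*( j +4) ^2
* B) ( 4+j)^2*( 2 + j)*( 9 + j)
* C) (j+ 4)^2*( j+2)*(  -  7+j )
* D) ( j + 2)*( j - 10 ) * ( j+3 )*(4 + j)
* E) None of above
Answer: E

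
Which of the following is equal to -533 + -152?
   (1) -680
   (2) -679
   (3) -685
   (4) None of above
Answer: 3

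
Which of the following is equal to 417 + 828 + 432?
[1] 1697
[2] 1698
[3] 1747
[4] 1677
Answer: 4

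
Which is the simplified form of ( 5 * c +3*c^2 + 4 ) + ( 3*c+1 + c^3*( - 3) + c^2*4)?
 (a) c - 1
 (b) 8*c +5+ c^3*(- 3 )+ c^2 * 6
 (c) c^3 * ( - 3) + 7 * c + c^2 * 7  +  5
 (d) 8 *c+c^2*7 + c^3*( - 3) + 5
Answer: d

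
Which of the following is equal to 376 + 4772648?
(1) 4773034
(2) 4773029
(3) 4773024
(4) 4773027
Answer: 3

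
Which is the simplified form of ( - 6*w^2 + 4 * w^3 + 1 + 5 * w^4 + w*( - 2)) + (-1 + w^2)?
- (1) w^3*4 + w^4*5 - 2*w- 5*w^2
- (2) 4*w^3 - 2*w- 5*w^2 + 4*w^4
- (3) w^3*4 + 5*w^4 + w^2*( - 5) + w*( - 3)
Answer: 1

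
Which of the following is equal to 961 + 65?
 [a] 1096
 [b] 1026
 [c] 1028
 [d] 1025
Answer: b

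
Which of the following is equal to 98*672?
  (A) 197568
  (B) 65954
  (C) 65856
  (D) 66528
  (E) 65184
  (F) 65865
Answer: C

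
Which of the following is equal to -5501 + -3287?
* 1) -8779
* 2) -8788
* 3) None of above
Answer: 2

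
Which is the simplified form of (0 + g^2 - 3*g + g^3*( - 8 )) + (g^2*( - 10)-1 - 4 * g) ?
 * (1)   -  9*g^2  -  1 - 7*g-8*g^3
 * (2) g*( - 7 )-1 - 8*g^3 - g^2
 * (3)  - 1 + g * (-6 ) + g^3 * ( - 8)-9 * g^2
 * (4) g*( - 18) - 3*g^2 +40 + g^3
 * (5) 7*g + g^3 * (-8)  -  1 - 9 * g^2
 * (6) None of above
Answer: 1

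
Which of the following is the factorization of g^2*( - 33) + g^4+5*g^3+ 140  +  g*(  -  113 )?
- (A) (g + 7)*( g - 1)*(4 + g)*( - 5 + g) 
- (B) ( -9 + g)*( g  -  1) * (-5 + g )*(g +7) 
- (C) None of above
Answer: A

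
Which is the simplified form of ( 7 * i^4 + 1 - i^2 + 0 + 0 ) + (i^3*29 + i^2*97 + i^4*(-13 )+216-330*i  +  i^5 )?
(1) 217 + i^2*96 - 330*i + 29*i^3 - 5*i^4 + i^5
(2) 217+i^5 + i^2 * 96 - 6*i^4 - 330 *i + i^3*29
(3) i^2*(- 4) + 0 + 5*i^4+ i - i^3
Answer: 2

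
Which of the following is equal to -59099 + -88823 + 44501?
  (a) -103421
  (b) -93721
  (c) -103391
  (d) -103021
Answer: a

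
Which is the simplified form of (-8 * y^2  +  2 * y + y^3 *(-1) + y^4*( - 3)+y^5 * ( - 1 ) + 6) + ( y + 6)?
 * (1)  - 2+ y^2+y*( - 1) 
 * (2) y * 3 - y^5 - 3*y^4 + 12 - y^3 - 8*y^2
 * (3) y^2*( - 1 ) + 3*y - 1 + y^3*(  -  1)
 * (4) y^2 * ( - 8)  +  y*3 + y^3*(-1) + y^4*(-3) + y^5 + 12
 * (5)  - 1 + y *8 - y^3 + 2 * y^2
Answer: 2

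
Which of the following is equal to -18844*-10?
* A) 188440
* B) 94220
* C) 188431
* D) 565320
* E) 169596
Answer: A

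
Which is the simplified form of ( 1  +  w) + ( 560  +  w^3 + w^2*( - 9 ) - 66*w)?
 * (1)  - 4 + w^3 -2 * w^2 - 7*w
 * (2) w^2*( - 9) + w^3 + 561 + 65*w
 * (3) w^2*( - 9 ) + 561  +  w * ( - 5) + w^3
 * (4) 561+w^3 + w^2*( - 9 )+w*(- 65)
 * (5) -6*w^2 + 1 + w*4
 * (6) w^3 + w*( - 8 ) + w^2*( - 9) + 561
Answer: 4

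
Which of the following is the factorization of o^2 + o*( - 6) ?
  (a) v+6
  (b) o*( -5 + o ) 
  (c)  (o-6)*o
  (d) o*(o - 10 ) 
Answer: c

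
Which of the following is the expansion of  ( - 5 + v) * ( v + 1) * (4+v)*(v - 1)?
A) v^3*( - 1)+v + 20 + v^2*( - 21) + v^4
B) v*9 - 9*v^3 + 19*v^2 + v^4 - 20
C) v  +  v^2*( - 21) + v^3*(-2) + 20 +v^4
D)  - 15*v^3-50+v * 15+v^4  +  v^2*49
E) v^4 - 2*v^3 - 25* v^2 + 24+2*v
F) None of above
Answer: A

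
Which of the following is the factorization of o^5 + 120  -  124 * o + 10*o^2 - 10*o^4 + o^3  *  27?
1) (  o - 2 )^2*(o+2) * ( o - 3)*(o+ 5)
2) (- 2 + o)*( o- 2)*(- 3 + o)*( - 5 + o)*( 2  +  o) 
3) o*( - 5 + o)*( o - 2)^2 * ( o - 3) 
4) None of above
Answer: 2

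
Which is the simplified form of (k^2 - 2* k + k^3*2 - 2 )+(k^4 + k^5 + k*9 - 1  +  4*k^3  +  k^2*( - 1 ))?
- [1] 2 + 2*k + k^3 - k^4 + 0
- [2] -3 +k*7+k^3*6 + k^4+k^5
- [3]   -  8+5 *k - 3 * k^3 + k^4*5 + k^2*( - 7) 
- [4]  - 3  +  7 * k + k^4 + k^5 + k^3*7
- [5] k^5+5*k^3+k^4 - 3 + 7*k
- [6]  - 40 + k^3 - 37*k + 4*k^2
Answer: 2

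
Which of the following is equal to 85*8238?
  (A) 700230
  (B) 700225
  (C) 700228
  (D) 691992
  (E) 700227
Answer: A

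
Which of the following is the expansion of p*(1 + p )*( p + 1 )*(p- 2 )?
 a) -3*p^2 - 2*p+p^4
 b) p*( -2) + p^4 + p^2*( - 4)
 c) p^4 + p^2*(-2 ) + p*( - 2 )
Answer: a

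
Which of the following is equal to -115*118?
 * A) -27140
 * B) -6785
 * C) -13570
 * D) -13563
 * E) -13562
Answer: C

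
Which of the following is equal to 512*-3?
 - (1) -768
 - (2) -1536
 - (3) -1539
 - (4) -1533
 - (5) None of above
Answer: 2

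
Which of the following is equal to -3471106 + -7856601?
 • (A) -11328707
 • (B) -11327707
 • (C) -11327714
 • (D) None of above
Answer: B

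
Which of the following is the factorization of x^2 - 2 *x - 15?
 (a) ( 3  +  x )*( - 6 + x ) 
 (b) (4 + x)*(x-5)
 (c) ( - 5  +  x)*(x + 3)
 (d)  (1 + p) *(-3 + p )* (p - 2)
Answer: c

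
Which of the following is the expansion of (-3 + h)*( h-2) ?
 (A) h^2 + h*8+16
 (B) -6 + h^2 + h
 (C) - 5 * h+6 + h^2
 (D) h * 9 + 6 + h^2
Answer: C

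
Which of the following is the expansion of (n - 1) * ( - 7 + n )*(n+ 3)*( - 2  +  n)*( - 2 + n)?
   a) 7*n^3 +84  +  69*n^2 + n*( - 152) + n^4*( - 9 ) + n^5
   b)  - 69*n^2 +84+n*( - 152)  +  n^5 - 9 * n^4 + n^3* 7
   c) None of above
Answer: a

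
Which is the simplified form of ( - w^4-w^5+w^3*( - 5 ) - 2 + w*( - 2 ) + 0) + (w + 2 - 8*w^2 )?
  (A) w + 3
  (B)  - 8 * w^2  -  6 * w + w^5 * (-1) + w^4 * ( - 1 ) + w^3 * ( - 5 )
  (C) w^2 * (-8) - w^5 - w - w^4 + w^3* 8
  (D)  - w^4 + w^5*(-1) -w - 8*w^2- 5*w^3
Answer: D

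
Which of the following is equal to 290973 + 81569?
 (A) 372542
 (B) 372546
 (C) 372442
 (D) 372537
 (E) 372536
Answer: A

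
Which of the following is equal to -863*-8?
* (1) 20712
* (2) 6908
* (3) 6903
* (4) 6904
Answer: 4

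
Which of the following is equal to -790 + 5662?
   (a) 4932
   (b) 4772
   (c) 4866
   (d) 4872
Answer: d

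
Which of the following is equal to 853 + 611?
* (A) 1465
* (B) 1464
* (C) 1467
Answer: B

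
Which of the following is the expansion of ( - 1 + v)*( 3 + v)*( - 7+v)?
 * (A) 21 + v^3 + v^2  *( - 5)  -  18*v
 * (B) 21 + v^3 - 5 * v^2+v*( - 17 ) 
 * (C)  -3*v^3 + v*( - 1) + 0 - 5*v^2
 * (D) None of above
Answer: B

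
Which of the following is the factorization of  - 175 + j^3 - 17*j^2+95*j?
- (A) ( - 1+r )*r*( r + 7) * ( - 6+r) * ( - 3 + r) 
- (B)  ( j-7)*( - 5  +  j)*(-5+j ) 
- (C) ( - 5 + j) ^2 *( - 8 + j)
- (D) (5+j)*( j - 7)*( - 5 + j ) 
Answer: B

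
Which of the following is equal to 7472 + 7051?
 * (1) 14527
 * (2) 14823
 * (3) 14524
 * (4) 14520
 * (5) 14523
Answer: 5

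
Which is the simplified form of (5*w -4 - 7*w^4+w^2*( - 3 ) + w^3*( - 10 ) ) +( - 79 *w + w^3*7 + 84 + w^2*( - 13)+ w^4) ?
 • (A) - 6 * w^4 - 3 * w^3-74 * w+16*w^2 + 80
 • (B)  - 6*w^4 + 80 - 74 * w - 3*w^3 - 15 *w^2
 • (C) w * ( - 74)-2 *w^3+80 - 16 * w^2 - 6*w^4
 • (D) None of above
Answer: D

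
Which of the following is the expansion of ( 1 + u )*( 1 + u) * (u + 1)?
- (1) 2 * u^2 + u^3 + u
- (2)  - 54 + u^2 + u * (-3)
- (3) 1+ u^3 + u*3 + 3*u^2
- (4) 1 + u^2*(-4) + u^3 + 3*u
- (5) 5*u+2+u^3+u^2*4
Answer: 3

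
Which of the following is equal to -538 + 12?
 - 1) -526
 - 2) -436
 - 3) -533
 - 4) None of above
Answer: 1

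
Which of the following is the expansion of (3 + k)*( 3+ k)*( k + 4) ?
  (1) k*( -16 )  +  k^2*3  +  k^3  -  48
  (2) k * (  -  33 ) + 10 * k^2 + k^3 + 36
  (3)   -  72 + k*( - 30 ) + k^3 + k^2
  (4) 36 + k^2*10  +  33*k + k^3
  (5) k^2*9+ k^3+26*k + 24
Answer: 4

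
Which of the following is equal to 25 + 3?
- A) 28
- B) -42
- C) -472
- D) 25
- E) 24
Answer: A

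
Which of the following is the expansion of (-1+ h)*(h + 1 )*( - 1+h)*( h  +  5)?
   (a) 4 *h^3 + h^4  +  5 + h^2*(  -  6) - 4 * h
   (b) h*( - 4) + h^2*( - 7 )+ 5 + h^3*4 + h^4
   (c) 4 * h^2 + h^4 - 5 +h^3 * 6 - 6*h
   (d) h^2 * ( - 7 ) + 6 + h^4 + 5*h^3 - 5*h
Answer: a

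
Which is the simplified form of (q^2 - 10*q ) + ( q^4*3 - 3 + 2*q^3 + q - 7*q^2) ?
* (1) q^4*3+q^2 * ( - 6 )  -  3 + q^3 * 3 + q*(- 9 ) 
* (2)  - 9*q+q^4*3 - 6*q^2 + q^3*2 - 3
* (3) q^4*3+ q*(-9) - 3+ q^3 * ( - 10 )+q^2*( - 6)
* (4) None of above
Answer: 2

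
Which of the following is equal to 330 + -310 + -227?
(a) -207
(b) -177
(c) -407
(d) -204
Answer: a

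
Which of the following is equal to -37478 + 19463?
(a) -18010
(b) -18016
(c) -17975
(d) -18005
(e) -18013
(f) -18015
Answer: f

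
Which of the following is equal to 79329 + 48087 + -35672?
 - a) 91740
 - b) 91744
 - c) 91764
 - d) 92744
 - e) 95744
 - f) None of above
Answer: b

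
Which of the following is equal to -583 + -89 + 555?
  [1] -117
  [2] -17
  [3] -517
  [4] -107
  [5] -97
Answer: 1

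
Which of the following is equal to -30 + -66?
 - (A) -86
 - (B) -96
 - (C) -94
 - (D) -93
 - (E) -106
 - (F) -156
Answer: B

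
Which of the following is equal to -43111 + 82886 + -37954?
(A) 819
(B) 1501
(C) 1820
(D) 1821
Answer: D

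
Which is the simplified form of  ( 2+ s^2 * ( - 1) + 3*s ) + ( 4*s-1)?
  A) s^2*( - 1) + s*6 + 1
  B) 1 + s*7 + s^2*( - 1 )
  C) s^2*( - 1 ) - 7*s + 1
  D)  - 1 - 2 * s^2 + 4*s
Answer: B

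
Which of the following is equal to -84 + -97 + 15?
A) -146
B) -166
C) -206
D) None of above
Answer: B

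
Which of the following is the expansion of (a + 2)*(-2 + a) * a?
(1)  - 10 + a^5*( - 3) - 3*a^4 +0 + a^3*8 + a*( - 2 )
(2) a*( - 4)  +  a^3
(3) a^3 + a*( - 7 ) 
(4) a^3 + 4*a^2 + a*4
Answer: 2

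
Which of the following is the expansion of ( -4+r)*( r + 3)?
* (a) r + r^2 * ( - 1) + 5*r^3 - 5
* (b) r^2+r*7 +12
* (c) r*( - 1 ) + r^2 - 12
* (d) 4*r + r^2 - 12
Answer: c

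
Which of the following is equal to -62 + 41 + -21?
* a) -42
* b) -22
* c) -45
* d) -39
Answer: a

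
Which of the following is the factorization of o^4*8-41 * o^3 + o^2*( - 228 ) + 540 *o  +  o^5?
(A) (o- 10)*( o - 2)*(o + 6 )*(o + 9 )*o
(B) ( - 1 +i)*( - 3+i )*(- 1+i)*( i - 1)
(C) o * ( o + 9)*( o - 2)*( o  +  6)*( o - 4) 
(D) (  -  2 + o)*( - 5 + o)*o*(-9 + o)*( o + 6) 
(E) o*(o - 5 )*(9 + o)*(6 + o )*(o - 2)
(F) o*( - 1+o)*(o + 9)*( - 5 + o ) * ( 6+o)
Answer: E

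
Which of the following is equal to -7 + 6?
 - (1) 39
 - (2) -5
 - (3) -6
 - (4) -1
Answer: 4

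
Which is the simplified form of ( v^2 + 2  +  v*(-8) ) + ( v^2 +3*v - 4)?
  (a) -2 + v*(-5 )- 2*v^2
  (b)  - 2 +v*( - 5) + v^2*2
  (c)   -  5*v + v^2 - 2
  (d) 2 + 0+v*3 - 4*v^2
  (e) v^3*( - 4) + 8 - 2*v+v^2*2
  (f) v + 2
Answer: b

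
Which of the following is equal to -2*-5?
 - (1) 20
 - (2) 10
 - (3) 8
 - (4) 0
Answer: 2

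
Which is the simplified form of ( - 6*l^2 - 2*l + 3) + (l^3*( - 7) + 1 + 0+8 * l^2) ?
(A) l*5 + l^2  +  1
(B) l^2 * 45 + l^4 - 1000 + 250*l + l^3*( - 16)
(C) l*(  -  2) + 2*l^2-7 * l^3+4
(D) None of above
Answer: C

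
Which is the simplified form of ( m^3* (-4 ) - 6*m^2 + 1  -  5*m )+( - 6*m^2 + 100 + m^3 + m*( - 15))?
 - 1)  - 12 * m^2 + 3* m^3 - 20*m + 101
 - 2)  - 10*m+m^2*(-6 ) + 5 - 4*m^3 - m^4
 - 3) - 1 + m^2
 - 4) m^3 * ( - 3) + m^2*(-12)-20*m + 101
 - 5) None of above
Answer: 4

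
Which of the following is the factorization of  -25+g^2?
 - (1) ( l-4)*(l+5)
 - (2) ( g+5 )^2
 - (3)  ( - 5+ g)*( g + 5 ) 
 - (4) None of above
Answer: 3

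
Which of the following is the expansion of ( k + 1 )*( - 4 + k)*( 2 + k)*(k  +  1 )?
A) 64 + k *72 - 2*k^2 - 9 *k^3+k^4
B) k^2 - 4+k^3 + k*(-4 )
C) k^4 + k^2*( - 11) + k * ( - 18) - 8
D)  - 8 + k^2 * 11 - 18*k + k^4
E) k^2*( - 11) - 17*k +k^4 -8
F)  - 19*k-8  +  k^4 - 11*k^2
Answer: C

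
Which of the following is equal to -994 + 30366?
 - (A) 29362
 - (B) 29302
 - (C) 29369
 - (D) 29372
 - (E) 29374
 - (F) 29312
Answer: D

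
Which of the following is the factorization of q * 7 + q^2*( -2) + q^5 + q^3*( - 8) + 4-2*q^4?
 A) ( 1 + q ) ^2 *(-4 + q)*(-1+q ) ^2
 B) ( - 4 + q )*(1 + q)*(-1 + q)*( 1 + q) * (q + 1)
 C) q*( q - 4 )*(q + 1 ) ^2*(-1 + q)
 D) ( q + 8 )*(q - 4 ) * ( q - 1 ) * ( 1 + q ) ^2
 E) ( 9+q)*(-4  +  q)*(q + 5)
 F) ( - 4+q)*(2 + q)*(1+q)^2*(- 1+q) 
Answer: B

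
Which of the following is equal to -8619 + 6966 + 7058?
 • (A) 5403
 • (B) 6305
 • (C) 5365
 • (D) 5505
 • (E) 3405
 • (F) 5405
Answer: F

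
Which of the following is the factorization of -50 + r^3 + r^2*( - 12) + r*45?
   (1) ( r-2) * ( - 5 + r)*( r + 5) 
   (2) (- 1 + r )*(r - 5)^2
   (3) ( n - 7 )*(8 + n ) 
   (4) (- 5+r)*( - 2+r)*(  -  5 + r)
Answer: 4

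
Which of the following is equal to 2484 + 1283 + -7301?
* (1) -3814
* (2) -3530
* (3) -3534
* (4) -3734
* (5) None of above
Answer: 3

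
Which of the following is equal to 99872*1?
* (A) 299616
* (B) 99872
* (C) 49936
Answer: B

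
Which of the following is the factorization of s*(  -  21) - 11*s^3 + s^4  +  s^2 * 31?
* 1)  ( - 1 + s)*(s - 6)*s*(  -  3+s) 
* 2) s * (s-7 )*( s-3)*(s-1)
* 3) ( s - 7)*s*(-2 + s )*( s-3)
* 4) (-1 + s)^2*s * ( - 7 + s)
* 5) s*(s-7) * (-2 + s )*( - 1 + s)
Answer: 2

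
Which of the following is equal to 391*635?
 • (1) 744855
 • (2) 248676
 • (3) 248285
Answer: 3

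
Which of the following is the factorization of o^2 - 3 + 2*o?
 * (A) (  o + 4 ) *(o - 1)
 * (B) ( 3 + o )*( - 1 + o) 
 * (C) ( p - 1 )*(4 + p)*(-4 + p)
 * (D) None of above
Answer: B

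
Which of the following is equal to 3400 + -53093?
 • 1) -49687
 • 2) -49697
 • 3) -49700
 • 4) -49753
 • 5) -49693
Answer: 5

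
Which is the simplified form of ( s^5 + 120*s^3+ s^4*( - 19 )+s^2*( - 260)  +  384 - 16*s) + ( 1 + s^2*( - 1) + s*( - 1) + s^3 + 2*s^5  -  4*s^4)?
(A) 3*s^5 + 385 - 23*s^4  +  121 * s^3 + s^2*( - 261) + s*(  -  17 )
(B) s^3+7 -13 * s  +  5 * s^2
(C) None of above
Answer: A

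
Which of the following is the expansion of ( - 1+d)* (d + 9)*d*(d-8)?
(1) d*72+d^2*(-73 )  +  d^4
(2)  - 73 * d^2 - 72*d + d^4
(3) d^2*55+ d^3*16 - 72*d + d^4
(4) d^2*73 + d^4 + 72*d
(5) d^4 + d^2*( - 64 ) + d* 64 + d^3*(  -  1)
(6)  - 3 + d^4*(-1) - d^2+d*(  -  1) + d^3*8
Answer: 1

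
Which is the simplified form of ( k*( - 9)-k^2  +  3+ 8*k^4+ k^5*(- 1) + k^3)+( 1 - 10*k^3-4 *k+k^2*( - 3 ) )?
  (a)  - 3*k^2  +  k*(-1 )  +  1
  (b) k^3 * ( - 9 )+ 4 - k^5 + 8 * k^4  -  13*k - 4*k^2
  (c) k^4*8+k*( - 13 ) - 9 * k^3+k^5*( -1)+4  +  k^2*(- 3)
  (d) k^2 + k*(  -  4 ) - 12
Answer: b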